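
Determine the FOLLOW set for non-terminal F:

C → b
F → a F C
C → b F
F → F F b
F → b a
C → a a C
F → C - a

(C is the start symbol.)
{ $, '-', 'a', 'b' }

To compute FOLLOW(F), find every occurrence of F on a right-hand side N → α F β: add FIRST(β) \ {ε}, and if β is empty or nullable also add FOLLOW(N). Iterate to a fixed point.

In F → a F C: F is followed by C, add FIRST(C) \ {ε} = { 'a', 'b' }
In C → b F: F is at the end, add FOLLOW(C)
In F → F F b: F is followed by F b, add FIRST(F b) \ {ε} = { 'a', 'b' }
In F → F F b: F is followed by b, add FIRST(b) \ {ε} = { 'b' }

The FOLLOW sets referred to above (computed the same way, to a fixed point):
  FOLLOW(C) = { $, '-', 'a', 'b' }

Taking the union: FOLLOW(F) = { $, '-', 'a', 'b' }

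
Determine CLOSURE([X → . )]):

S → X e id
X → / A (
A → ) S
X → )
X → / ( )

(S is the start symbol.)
{ [X → . )] }

Start with: [X → . )]
The dot precedes the terminal ')', so nothing is added.

CLOSURE = { [X → . )] }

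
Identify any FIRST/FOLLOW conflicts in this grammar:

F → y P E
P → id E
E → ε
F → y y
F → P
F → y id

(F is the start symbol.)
A FIRST/FOLLOW conflict occurs when a non-terminal N has a nullable alternative N → β (β ⇒* ε) and another alternative N → α with FIRST(α) ∩ FOLLOW(N) ≠ ∅: on such a lookahead the parser cannot decide between expanding α and letting N vanish via β.

Nullable non-terminals: E.
E has a nullable alternative but only one production, so nothing to check.

F, P have no nullable alternative, so no FIRST/FOLLOW check is needed there.

No FIRST/FOLLOW conflicts found.

Answer: No FIRST/FOLLOW conflicts.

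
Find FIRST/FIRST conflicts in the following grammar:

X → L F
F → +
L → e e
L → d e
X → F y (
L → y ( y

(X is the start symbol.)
A FIRST/FIRST conflict occurs when two productions N → α and N → β for the same non-terminal have FIRST(α) ∩ FIRST(β) ≠ ∅ (with ε ∈ FIRST of a nullable right-hand side, so two nullable alternatives also conflict).

FIRST sets of the non-terminals at (or reachable through a nullable prefix from) the front of some alternative:
  FIRST(L) = { 'd', 'e', 'y' }
  FIRST(F) = { '+' }

Productions for X:
  X → L F: FIRST = { 'd', 'e', 'y' }
  X → F y (: FIRST = { '+' }
Productions for L:
  L → e e: FIRST = { 'e' }
  L → d e: FIRST = { 'd' }
  L → y ( y: FIRST = { 'y' }
F has only one production, so no FIRST/FIRST conflict is possible there.

All alternatives of each non-terminal have pairwise disjoint FIRST sets.

Answer: No FIRST/FIRST conflicts.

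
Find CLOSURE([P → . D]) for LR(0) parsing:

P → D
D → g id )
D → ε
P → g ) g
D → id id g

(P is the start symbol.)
To compute CLOSURE, for each item [A → α.Bβ] where B is a non-terminal, add [B → .γ] for all productions B → γ; repeat for the newly added items until nothing changes.

Start with: [P → . D]
  [P → . D] has the dot before D: add [D → . g id )], [D → .], [D → . id id g]
No further items can be added.

CLOSURE = { [D → . g id )], [D → . id id g], [D → .], [P → . D] }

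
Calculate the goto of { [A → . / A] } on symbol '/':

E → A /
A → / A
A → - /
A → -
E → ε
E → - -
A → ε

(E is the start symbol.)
{ [A → . - /], [A → . -], [A → . / A], [A → .], [A → / . A] }

GOTO(I, '/') = CLOSURE({ [A → αX.β] : [A → α.Xβ] ∈ I, X = '/' })

Items with dot before '/', with the dot advanced:
  [A → . / A] → [A → / . A]
Closure of the advanced items:
  [A → / . A] has the dot before A: add [A → . / A], [A → . - /], [A → . -], [A → .]

GOTO = { [A → . - /], [A → . -], [A → . / A], [A → .], [A → / . A] }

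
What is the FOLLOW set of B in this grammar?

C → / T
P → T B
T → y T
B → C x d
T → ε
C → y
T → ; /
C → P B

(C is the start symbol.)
{ $, '/', ';', 'x', 'y' }

In P → T B: B is at the end, add FOLLOW(P)
In C → P B: B is at the end, add FOLLOW(C)

The FOLLOW sets referred to above (computed the same way, to a fixed point):
  FOLLOW(P) = { '/', ';', 'y' }
  FOLLOW(C) = { $, 'x' }

Taking the union: FOLLOW(B) = { $, '/', ';', 'x', 'y' }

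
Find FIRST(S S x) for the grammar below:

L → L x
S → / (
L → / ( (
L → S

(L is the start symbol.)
{ '/' }

FIRST sets of the non-terminals involved (from the grammar, by fixed-point iteration):
  FIRST(S) = { '/' }

To compute FIRST(S S x), process the symbols left to right:
Symbol S is a non-terminal. Add FIRST(S) \ {ε} = { '/' }
S is not nullable (ε ∉ FIRST(S)), so stop here.
FIRST(S S x) = { '/' }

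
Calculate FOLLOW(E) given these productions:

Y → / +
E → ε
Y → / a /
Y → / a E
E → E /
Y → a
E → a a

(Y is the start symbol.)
To compute FOLLOW(E), find every occurrence of E on a right-hand side N → α E β: add FIRST(β) \ {ε}, and if β is empty or nullable also add FOLLOW(N). Iterate to a fixed point.

In Y → / a E: E is at the end, add FOLLOW(Y)
In E → E /: E is followed by '/', add FIRST('/') \ {ε} = { '/' }

The FOLLOW sets referred to above (computed the same way, to a fixed point):
  FOLLOW(Y) = { $ }

Taking the union: FOLLOW(E) = { $, '/' }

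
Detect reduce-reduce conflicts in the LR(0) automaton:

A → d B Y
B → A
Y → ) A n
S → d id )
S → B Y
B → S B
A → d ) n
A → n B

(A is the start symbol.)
Augment with A' → A and build the canonical LR(0) collection (I0 = CLOSURE({[A' → . A]}), then GOTO on every symbol after a dot until no new states appear). It has 19 states:
  I0: { [A → . d ) n], [A → . d B Y], [A → . n B], [A' → . A] }  — shift
  I1: { [A' → A .] }  — accept
  I2: { [A → . d ) n], [A → . d B Y], [A → . n B], [A → d . ) n], [A → d . B Y], [B → . A], [B → . S B], [S → . B Y], [S → . d id )] }  — shift
  I3: { [A → . d ) n], [A → . d B Y], [A → . n B], [A → n . B], [B → . A], [B → . S B], [S → . B Y], [S → . d id )] }  — shift
  I4: { [B → A .] }  — reduce
  I5: { [A → n B .], [S → B . Y], [Y → . ) A n] }  — shift, reduce
  I6: { [A → . d ) n], [A → . d B Y], [A → . n B], [B → . A], [B → . S B], [B → S . B], [S → . B Y], [S → . d id )] }  — shift
  I7: { [A → . d ) n], [A → . d B Y], [A → . n B], [A → d . ) n], [A → d . B Y], [B → . A], [B → . S B], [S → . B Y], [S → . d id )], [S → d . id )] }  — shift
  I8: { [A → d ) . n] }  — shift
  I9: { [A → d B . Y], [S → B . Y], [Y → . ) A n] }  — shift
  I10: { [S → d id . )] }  — shift
  I11: { [S → d id ) .] }  — reduce
  I12: { [A → . d ) n], [A → . d B Y], [A → . n B], [Y → ) . A n] }  — shift
  I13: { [A → d B Y .], [S → B Y .] }  — 2 reduces
  I14: { [Y → ) A . n] }  — shift
  I15: { [Y → ) A n .] }  — reduce
  I16: { [A → d ) n .] }  — reduce
  I17: { [B → S B .], [S → B . Y], [Y → . ) A n] }  — shift, reduce
  I18: { [S → B Y .] }  — reduce

I13 contains complete items [A → d B Y .], [S → B Y .] — reduce-reduce conflict.

Answer: Yes — I13: [A → d B Y .] vs [S → B Y .]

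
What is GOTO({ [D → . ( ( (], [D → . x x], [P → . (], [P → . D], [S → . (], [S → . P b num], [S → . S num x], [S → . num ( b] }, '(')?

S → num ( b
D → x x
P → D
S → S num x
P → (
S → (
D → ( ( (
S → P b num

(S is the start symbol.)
{ [D → ( . ( (], [P → ( .], [S → ( .] }

GOTO(I, '(') = CLOSURE({ [A → αX.β] : [A → α.Xβ] ∈ I, X = '(' })

Items with dot before '(', with the dot advanced:
  [D → . ( ( (] → [D → ( . ( (]
  [P → . (] → [P → ( .]
  [S → . (] → [S → ( .]
Closure adds nothing (no advanced item has the dot before a non-terminal).

GOTO = { [D → ( . ( (], [P → ( .], [S → ( .] }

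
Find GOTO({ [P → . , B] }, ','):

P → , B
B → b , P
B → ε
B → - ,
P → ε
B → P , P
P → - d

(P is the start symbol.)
GOTO(I, ',') = CLOSURE({ [A → αX.β] : [A → α.Xβ] ∈ I, X = ',' })

Items with dot before ',', with the dot advanced:
  [P → . , B] → [P → , . B]
Closure of the advanced items:
  [P → , . B] has the dot before B: add [B → . b , P], [B → .], [B → . - ,], [B → . P , P]
  [B → . P , P] has the dot before P: add [P → . , B], [P → .], [P → . - d]

GOTO = { [B → . - ,], [B → . P , P], [B → . b , P], [B → .], [P → , . B], [P → . , B], [P → . - d], [P → .] }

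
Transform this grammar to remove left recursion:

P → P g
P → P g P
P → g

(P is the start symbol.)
P → g P'
P' → g P'
P' → g P P'
P' → ε

P is directly left-recursive. The standard transformation for
  A → A α₁ | ... | A α_m | β₁ | ... | β_n
is
  A  → β₁ A' | ... | β_n A'
  A' → α₁ A' | ... | α_m A' | ε

P → g becomes P → g P'
P → P g becomes P' → g P'
P → P g P becomes P' → g P P'
Add P' → ε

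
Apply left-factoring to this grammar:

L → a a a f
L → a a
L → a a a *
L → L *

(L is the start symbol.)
Left-factoring transforms A → αβ₁ | αβ₂ into A → αA' and A' → β₁ | β₂
(α is the longest common prefix among the alternatives). Repeat until
no nonterminal has two alternatives with a common prefix.

Round 1: L has alternatives sharing prefix 'a a'. Introduce L': L → a a L'
  Add: L' → a f
  Add: L' → ε
  Add: L' → a *

Round 2: L' has alternatives sharing prefix 'a'. Introduce L'': L' → a L''
  Add: L'' → f
  Add: L'' → *

No remaining common prefixes — done.

Resulting grammar:
L → a a L'
L' → a L''
L'' → f
L'' → *
L' → ε
L → L *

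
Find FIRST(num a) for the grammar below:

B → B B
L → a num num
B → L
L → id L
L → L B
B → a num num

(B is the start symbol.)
{ 'num' }

To compute FIRST(num a), process the symbols left to right:
Symbol num is a terminal. Add 'num' and stop.
FIRST(num a) = { 'num' }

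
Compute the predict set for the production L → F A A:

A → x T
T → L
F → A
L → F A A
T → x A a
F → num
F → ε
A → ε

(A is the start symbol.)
PREDICT(L → F A A) = (FIRST(RHS) \ {ε}) ∪ (FOLLOW(L) if ε ∈ FIRST(RHS), i.e. RHS ⇒* ε)
FIRST(F) = { 'num', 'x', ε }
FIRST(A) = { 'x', ε }
FIRST(F A A) = { 'num', 'x', ε }
ε ∈ FIRST(F A A) (the right-hand side is nullable), so add FOLLOW(L) = { $, 'a', 'x' }
PREDICT(L → F A A) = { $, 'a', 'num', 'x' }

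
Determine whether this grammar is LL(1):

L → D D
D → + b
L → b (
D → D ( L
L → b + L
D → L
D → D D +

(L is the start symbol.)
Relevant sets:
  FIRST(D) = { '+', 'b' }
  FIRST(L) = { '+', 'b' }

For L:
  PREDICT(L → D D) = { '+', 'b' }
  PREDICT(L → b '(') = { 'b' }
  PREDICT(L → b '+' L) = { 'b' }
For D:
  PREDICT(D → '+' b) = { '+' }
  PREDICT(D → D '(' L) = { '+', 'b' }
  PREDICT(D → L) = { '+', 'b' }
  PREDICT(D → D D '+') = { '+', 'b' }

Conflict found: Predict set conflict for L: { 'b' }
The grammar is NOT LL(1).

Answer: No. Predict set conflict for L: { 'b' }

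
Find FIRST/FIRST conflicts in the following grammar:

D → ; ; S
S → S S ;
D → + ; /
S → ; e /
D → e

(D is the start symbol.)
FIRST sets of the non-terminals at (or reachable through a nullable prefix from) the front of some alternative:
  FIRST(S) = { ';' }

Productions for D:
  D → ; ; S: FIRST = { ';' }
  D → + ; /: FIRST = { '+' }
  D → e: FIRST = { 'e' }
Productions for S:
  S → S S ;: FIRST = { ';' }
  S → ; e /: FIRST = { ';' }

Conflict for S: S → S S ; and S → ; e /
  Overlap: { ';' }

Answer: Yes. S → S S ';' / S → ';' e '/' on { ';' }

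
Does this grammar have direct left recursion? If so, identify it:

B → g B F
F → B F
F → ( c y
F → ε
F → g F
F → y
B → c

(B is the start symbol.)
No direct left recursion

Direct left recursion occurs when N → N α for some non-terminal N (the right-hand side begins with the left-hand side itself).

B → g B F: starts with g
F → B F: starts with B
F → ( c y: starts with '('
F → ε: starts with ε
F → g F: starts with g
F → y: starts with y
B → c: starts with c

No direct left recursion found.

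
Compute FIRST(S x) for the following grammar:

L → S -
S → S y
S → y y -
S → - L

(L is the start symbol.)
{ '-', 'y' }

FIRST sets of the non-terminals involved (from the grammar, by fixed-point iteration):
  FIRST(S) = { '-', 'y' }

To compute FIRST(S x), process the symbols left to right:
Symbol S is a non-terminal. Add FIRST(S) \ {ε} = { '-', 'y' }
S is not nullable (ε ∉ FIRST(S)), so stop here.
FIRST(S x) = { '-', 'y' }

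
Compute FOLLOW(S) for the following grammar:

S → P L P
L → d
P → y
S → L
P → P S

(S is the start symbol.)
{ $, 'd', 'y' }

To compute FOLLOW(S), find every occurrence of S on a right-hand side N → α S β: add FIRST(β) \ {ε}, and if β is empty or nullable also add FOLLOW(N). Iterate to a fixed point.

S is the start symbol, so $ ∈ FOLLOW(S).
In P → P S: S is at the end, add FOLLOW(P)

The FOLLOW sets referred to above (computed the same way, to a fixed point):
  FOLLOW(P) = { $, 'd', 'y' }

Taking the union: FOLLOW(S) = { $, 'd', 'y' }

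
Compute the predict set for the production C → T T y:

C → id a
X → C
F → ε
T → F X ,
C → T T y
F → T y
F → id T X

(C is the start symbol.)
{ 'id' }

PREDICT(C → T T y) = (FIRST(RHS) \ {ε}) ∪ (FOLLOW(C) if ε ∈ FIRST(RHS), i.e. RHS ⇒* ε)
FIRST(T) = { 'id' }
FIRST(T T y) = { 'id' }
ε ∉ FIRST(T T y), so FOLLOW(C) is not added.
PREDICT(C → T T y) = { 'id' }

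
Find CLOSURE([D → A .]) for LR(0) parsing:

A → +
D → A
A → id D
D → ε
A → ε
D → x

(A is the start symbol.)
To compute CLOSURE, for each item [A → α.Bβ] where B is a non-terminal, add [B → .γ] for all productions B → γ; repeat for the newly added items until nothing changes.

Start with: [D → A .]
The dot is at the end, so nothing is added.

CLOSURE = { [D → A .] }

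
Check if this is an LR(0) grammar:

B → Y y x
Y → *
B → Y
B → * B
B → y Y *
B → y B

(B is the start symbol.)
No. Shift-reduce conflict between [Y → * .] and [B → . * B]

A grammar is LR(0) if no state in the canonical LR(0) collection has:
  - both a shift item (dot before a terminal) and a complete item (shift-reduce conflict), or
  - two or more complete items (reduce-reduce conflict; the accept item [B' → B .] counts as a complete item here).

Augment with B' → B and build the canonical LR(0) collection (I0 = CLOSURE({[B' → . B]}), then GOTO on every symbol after a dot until no new states appear). It has 11 states:
  I0: { [B → . * B], [B → . Y y x], [B → . Y], [B → . y B], [B → . y Y *], [B' → . B], [Y → . *] }  — shift
  I1: { [B → * . B], [B → . * B], [B → . Y y x], [B → . Y], [B → . y B], [B → . y Y *], [Y → * .], [Y → . *] }  — shift, reduce
  I2: { [B' → B .] }  — accept
  I3: { [B → Y . y x], [B → Y .] }  — shift, reduce
  I4: { [B → . * B], [B → . Y y x], [B → . Y], [B → . y B], [B → . y Y *], [B → y . B], [B → y . Y *], [Y → . *] }  — shift
  I5: { [B → y B .] }  — reduce
  I6: { [B → Y . y x], [B → Y .], [B → y Y . *] }  — shift, reduce
  I7: { [B → y Y * .] }  — reduce
  I8: { [B → Y y . x] }  — shift
  I9: { [B → Y y x .] }  — reduce
  I10: { [B → * B .] }  — reduce

Conflict in state I1:
  Shift-reduce conflict between [Y → * .] and [B → . * B]
So the grammar is NOT LR(0).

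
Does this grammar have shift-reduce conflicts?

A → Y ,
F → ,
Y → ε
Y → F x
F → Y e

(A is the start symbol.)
Yes — I0: [Y → .] vs [F → . ,]

Augment with A' → A and build the canonical LR(0) collection (I0 = CLOSURE({[A' → . A]}), then GOTO on every symbol after a dot until no new states appear). It has 8 states:
  I0: { [A → . Y ,], [A' → . A], [F → . ,], [F → . Y e], [Y → . F x], [Y → .] }  — shift, reduce
  I1: { [F → , .] }  — reduce
  I2: { [A' → A .] }  — accept
  I3: { [Y → F . x] }  — shift
  I4: { [A → Y . ,], [F → Y . e] }  — shift
  I5: { [A → Y , .] }  — reduce
  I6: { [F → Y e .] }  — reduce
  I7: { [Y → F x .] }  — reduce

I0 contains reduce item [Y → .] and shift item [F → . ,] — shift-reduce conflict.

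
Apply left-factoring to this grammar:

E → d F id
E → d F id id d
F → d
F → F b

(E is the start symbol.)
E → d F id E'
E' → ε
E' → id d
F → d
F → F b

Left-factoring transforms A → αβ₁ | αβ₂ into A → αA' and A' → β₁ | β₂
(α is the longest common prefix among the alternatives). Repeat until
no nonterminal has two alternatives with a common prefix.

Round 1: E has alternatives sharing prefix 'd F id'. Introduce E': E → d F id E'
  Add: E' → ε
  Add: E' → id d

No remaining common prefixes — done.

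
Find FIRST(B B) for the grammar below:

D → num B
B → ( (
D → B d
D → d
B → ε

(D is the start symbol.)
{ '(', ε }

FIRST sets of the non-terminals involved (from the grammar, by fixed-point iteration):
  FIRST(B) = { '(', ε }

To compute FIRST(B B), process the symbols left to right:
Symbol B is a non-terminal. Add FIRST(B) \ {ε} = { '(' }
B is nullable (ε ∈ FIRST(B)), continue to the next symbol.
Symbol B is a non-terminal. Add FIRST(B) \ {ε} = { '(' }
B is nullable (ε ∈ FIRST(B)), continue to the next symbol.
All symbols are nullable, so ε is in the result.
FIRST(B B) = { '(', ε }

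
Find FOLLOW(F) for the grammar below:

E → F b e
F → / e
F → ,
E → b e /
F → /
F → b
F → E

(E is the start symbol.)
{ 'b' }

In E → F b e: F is followed by b e, add FIRST(b e) \ {ε} = { 'b' }

Taking the union: FOLLOW(F) = { 'b' }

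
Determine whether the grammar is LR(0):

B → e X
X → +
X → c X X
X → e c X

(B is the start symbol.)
A grammar is LR(0) if no state in the canonical LR(0) collection has:
  - both a shift item (dot before a terminal) and a complete item (shift-reduce conflict), or
  - two or more complete items (reduce-reduce conflict; the accept item [B' → B .] counts as a complete item here).

Augment with B' → B and build the canonical LR(0) collection (I0 = CLOSURE({[B' → . B]}), then GOTO on every symbol after a dot until no new states appear). It has 11 states:
  I0: { [B → . e X], [B' → . B] }  — shift
  I1: { [B' → B .] }  — accept
  I2: { [B → e . X], [X → . +], [X → . c X X], [X → . e c X] }  — shift
  I3: { [X → + .] }  — reduce
  I4: { [B → e X .] }  — reduce
  I5: { [X → . +], [X → . c X X], [X → . e c X], [X → c . X X] }  — shift
  I6: { [X → e . c X] }  — shift
  I7: { [X → . +], [X → . c X X], [X → . e c X], [X → e c . X] }  — shift
  I8: { [X → e c X .] }  — reduce
  I9: { [X → . +], [X → . c X X], [X → . e c X], [X → c X . X] }  — shift
  I10: { [X → c X X .] }  — reduce

Every state is either a pure shift/goto state or contains exactly one complete item and nothing to shift — no conflicts. The grammar is LR(0).

Answer: Yes, the grammar is LR(0)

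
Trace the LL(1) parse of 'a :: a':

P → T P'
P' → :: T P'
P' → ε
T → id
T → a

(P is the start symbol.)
Stack is shown with the top on the left.

Stack      Input     Action
---------------------------
P $        a :: a $  output P → T P'
T P' $     a :: a $  output T → a
a P' $     a :: a $  match 'a'
P' $       :: a $    output P' → :: T P'
:: T P' $  :: a $    match '::'
T P' $     a $       output T → a
a P' $     a $       match 'a'
P' $       $         output P' → ε
$          $         accept

The string is accepted.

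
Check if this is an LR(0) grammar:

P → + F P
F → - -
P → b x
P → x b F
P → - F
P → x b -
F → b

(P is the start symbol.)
No. Shift-reduce conflict between [P → x b - .] and [F → - . -]

A grammar is LR(0) if no state in the canonical LR(0) collection has:
  - both a shift item (dot before a terminal) and a complete item (shift-reduce conflict), or
  - two or more complete items (reduce-reduce conflict; the accept item [P' → P .] counts as a complete item here).

Augment with P' → P and build the canonical LR(0) collection (I0 = CLOSURE({[P' → . P]}), then GOTO on every symbol after a dot until no new states appear). It has 16 states:
  I0: { [P → . + F P], [P → . - F], [P → . b x], [P → . x b -], [P → . x b F], [P' → . P] }  — shift
  I1: { [F → . - -], [F → . b], [P → + . F P] }  — shift
  I2: { [F → . - -], [F → . b], [P → - . F] }  — shift
  I3: { [P' → P .] }  — accept
  I4: { [P → b . x] }  — shift
  I5: { [P → x . b -], [P → x . b F] }  — shift
  I6: { [F → . - -], [F → . b], [P → x b . -], [P → x b . F] }  — shift
  I7: { [F → - . -], [P → x b - .] }  — shift, reduce
  I8: { [P → x b F .] }  — reduce
  I9: { [F → b .] }  — reduce
  I10: { [F → - - .] }  — reduce
  I11: { [P → b x .] }  — reduce
  I12: { [F → - . -] }  — shift
  I13: { [P → - F .] }  — reduce
  I14: { [P → + F . P], [P → . + F P], [P → . - F], [P → . b x], [P → . x b -], [P → . x b F] }  — shift
  I15: { [P → + F P .] }  — reduce

Conflict in state I7:
  Shift-reduce conflict between [P → x b - .] and [F → - . -]
So the grammar is NOT LR(0).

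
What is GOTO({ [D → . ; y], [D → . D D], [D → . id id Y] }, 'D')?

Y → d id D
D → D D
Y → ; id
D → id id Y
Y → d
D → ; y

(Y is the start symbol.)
GOTO(I, 'D') = CLOSURE({ [A → αX.β] : [A → α.Xβ] ∈ I, X = 'D' })

Items with dot before 'D', with the dot advanced:
  [D → . D D] → [D → D . D]
Closure of the advanced items:
  [D → D . D] has the dot before D: add [D → . D D], [D → . id id Y], [D → . ; y]

GOTO = { [D → . ; y], [D → . D D], [D → . id id Y], [D → D . D] }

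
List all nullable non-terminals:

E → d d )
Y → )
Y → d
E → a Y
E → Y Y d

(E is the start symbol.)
None

There are no ε-productions, so no non-terminal can derive ε.
No non-terminals are nullable.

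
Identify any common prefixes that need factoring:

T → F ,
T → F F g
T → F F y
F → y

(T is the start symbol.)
Yes, T has productions with common prefix 'F'

Left-factoring is needed when two productions for the same non-terminal
share a common prefix on the right-hand side.

Productions for T:
  T → F ,
  T → F F g
  T → F F y

Found common prefix 'F' in productions for T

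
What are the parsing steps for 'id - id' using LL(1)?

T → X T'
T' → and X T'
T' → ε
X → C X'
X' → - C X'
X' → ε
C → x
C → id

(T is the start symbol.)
LL(1) parsing maintains a stack (initially the start symbol over $) and the input. At each step: if the stack top is a terminal, match it against the current input token; if it is a non-terminal N, replace it with the RHS of M[N, lookahead] (the unique production whose predict set contains the lookahead).

Stack is shown with the top on the left.

Stack        Input      Action
------------------------------
T $          id - id $  output T → X T'
X T' $       id - id $  output X → C X'
C X' T' $    id - id $  output C → id
id X' T' $   id - id $  match 'id'
X' T' $      - id $     output X' → - C X'
- C X' T' $  - id $     match '-'
C X' T' $    id $       output C → id
id X' T' $   id $       match 'id'
X' T' $      $          output X' → ε
T' $         $          output T' → ε
$            $          accept

The string is accepted.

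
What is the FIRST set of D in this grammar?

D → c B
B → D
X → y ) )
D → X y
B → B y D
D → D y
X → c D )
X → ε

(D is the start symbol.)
To compute FIRST(D), examine every production with D on the left-hand side, reading each right-hand side left to right until a non-nullable symbol is reached.

FIRST sets of the other non-terminals involved (by the same procedure, iterated to a fixed point):
  FIRST(X) = { 'c', 'y', ε }

From D → c B:
  - c is a terminal: add 'c' and stop
From D → X y:
  - X is a non-terminal: add FIRST(X) \ {ε} = { 'c', 'y' }
    X is nullable, so continue to the next symbol
  - y is a terminal: add 'y' and stop
From D → D y:
  - D is the symbol being defined: contributes nothing new
    D is not nullable, so stop

Collecting: FIRST(D) = { 'c', 'y' }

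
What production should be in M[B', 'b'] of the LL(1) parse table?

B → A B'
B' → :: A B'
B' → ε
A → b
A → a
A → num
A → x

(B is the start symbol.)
To find M[B', 'b'], we find productions for B' where 'b' is in the predict set (PREDICT(N → α) = (FIRST(α) \ {ε}) ∪ (FOLLOW(N) if α ⇒* ε)).

Relevant sets:
  FOLLOW(B') = { $ }

B' → :: A B': PREDICT = { '::' }
B' → ε: PREDICT = { $ }

M[B', 'b'] is empty (no production applies)

Answer: Empty (error entry)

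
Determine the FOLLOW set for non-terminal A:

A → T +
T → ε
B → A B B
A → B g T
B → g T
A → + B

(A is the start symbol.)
To compute FOLLOW(A), find every occurrence of A on a right-hand side N → α A β: add FIRST(β) \ {ε}, and if β is empty or nullable also add FOLLOW(N). Iterate to a fixed point.

A is the start symbol, so $ ∈ FOLLOW(A).
In B → A B B: A is followed by B B, add FIRST(B B) \ {ε} = { '+', 'g' }

Taking the union: FOLLOW(A) = { $, '+', 'g' }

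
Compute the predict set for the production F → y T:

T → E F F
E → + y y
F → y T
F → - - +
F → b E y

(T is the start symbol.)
{ 'y' }

PREDICT(F → y T) = (FIRST(RHS) \ {ε}) ∪ (FOLLOW(F) if ε ∈ FIRST(RHS), i.e. RHS ⇒* ε)
FIRST(y T) = { 'y' }
ε ∉ FIRST(y T), so FOLLOW(F) is not added.
PREDICT(F → y T) = { 'y' }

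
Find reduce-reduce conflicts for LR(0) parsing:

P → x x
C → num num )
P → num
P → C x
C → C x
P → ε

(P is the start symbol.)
Augment with P' → P and build the canonical LR(0) collection (I0 = CLOSURE({[P' → . P]}), then GOTO on every symbol after a dot until no new states appear). It has 9 states:
  I0: { [C → . C x], [C → . num num )], [P → . C x], [P → . num], [P → . x x], [P → .], [P' → . P] }  — shift, reduce
  I1: { [C → C . x], [P → C . x] }  — shift
  I2: { [P' → P .] }  — accept
  I3: { [C → num . num )], [P → num .] }  — shift, reduce
  I4: { [P → x . x] }  — shift
  I5: { [P → x x .] }  — reduce
  I6: { [C → num num . )] }  — shift
  I7: { [C → num num ) .] }  — reduce
  I8: { [C → C x .], [P → C x .] }  — 2 reduces

I8 contains complete items [C → C x .], [P → C x .] — reduce-reduce conflict.

Answer: Yes — I8: [C → C x .] vs [P → C x .]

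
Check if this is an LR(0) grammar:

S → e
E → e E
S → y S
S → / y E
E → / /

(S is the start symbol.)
A grammar is LR(0) if no state in the canonical LR(0) collection has:
  - both a shift item (dot before a terminal) and a complete item (shift-reduce conflict), or
  - two or more complete items (reduce-reduce conflict; the accept item [S' → S .] counts as a complete item here).

Augment with S' → S and build the canonical LR(0) collection (I0 = CLOSURE({[S' → . S]}), then GOTO on every symbol after a dot until no new states appear). It has 12 states:
  I0: { [S → . / y E], [S → . e], [S → . y S], [S' → . S] }  — shift
  I1: { [S → / . y E] }  — shift
  I2: { [S' → S .] }  — accept
  I3: { [S → e .] }  — reduce
  I4: { [S → . / y E], [S → . e], [S → . y S], [S → y . S] }  — shift
  I5: { [S → y S .] }  — reduce
  I6: { [E → . / /], [E → . e E], [S → / y . E] }  — shift
  I7: { [E → / . /] }  — shift
  I8: { [S → / y E .] }  — reduce
  I9: { [E → . / /], [E → . e E], [E → e . E] }  — shift
  I10: { [E → e E .] }  — reduce
  I11: { [E → / / .] }  — reduce

Every state is either a pure shift/goto state or contains exactly one complete item and nothing to shift — no conflicts. The grammar is LR(0).

Answer: Yes, the grammar is LR(0)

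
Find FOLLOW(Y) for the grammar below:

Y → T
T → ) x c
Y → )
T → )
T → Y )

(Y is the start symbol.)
Y is the start symbol, so $ ∈ FOLLOW(Y).
In T → Y ): Y is followed by ')', add FIRST(')') \ {ε} = { ')' }

Taking the union: FOLLOW(Y) = { $, ')' }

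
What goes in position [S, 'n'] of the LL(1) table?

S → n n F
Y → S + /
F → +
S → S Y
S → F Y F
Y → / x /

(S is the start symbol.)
S → n n F, S → S Y

To find M[S, 'n'], we find productions for S where 'n' is in the predict set (PREDICT(N → α) = (FIRST(α) \ {ε}) ∪ (FOLLOW(N) if α ⇒* ε)).

Relevant sets:
  FIRST(S) = { '+', 'n' }
  FIRST(F) = { '+' }

S → n n F: PREDICT = { 'n' }
  'n' is in predict set, so this production goes in M[S, 'n']
S → S Y: PREDICT = { '+', 'n' }
  'n' is in predict set, so this production goes in M[S, 'n']
S → F Y F: PREDICT = { '+' }

M[S, 'n'] = S → n n F, S → S Y  (a multiply-defined cell — the grammar is not LL(1))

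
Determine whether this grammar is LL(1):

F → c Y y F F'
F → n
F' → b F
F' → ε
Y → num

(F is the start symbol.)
A grammar is LL(1) if for each non-terminal N with multiple productions, the predict sets of those productions are pairwise disjoint, where PREDICT(N → α) = (FIRST(α) \ {ε}) ∪ (FOLLOW(N) if α ⇒* ε).

Relevant sets:
  FOLLOW(F') = { $, 'b' }

For F:
  PREDICT(F → c Y y F F') = { 'c' }
  PREDICT(F → n) = { 'n' }
For F':
  PREDICT(F' → b F) = { 'b' }
  PREDICT(F' → ε) = { $, 'b' }
Y has a single production, so nothing to check there.

Conflict found: Predict set conflict for F': { 'b' }
The grammar is NOT LL(1).

Answer: No. Predict set conflict for F': { 'b' }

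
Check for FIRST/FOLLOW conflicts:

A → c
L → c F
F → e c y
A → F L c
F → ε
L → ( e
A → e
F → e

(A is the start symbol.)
No FIRST/FOLLOW conflicts.

A FIRST/FOLLOW conflict occurs when a non-terminal N has a nullable alternative N → β (β ⇒* ε) and another alternative N → α with FIRST(α) ∩ FOLLOW(N) ≠ ∅: on such a lookahead the parser cannot decide between expanding α and letting N vanish via β.

Nullable non-terminals: F.

F: nullable alternative(s) F → ε; FOLLOW(F) = { '(', 'c' }
  F → e c y: FIRST \ {ε} = { 'e' } — disjoint from FOLLOW(F)
  F → ε: FIRST \ {ε} = { } — this is the only nullable alternative, skip
  F → e: FIRST \ {ε} = { 'e' } — disjoint from FOLLOW(F)

A, L have no nullable alternative, so no FIRST/FOLLOW check is needed there.

No FIRST/FOLLOW conflicts found.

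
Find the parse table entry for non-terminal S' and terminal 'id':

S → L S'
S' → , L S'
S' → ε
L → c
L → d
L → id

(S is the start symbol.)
To find M[S', 'id'], we find productions for S' where 'id' is in the predict set (PREDICT(N → α) = (FIRST(α) \ {ε}) ∪ (FOLLOW(N) if α ⇒* ε)).

Relevant sets:
  FOLLOW(S') = { $ }

S' → , L S': PREDICT = { ',' }
S' → ε: PREDICT = { $ }

M[S', 'id'] is empty (no production applies)

Answer: Empty (error entry)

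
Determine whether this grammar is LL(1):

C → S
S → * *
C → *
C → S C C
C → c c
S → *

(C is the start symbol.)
No. Predict set conflict for C: { '*' }

Relevant sets:
  FIRST(S) = { '*' }

For C:
  PREDICT(C → S) = { '*' }
  PREDICT(C → '*') = { '*' }
  PREDICT(C → S C C) = { '*' }
  PREDICT(C → c c) = { 'c' }
For S:
  PREDICT(S → '*' '*') = { '*' }
  PREDICT(S → '*') = { '*' }

Conflict found: Predict set conflict for C: { '*' }
The grammar is NOT LL(1).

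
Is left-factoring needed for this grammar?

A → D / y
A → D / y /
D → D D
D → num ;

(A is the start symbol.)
Left-factoring is needed when two productions for the same non-terminal
share a common prefix on the right-hand side.

Productions for A:
  A → D / y
  A → D / y /
Productions for D:
  D → D D
  D → num ;

Found common prefix 'D / y' in productions for A

Answer: Yes, A has productions with common prefix 'D / y'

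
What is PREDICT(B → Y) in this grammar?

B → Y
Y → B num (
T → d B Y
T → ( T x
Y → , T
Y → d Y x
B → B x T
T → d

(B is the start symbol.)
PREDICT(B → Y) = (FIRST(RHS) \ {ε}) ∪ (FOLLOW(B) if ε ∈ FIRST(RHS), i.e. RHS ⇒* ε)
FIRST(Y) = { ',', 'd' }
FIRST(Y) = { ',', 'd' }
ε ∉ FIRST(Y), so FOLLOW(B) is not added.
PREDICT(B → Y) = { ',', 'd' }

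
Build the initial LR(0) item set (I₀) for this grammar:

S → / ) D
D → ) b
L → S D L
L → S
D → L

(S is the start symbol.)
First, augment the grammar with S' → S
I₀ = CLOSURE({ [S' → . S] }):
  [S' → . S] has the dot before S: add [S → . / ) D]
No further items can be added.

I₀ = { [S → . / ) D], [S' → . S] }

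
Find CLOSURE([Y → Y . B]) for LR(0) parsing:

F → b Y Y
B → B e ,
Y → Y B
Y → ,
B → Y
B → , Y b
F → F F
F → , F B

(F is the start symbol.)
{ [B → . , Y b], [B → . B e ,], [B → . Y], [Y → . ,], [Y → . Y B], [Y → Y . B] }

To compute CLOSURE, for each item [A → α.Bβ] where B is a non-terminal, add [B → .γ] for all productions B → γ; repeat for the newly added items until nothing changes.

Start with: [Y → Y . B]
  [Y → Y . B] has the dot before B: add [B → . B e ,], [B → . Y], [B → . , Y b]
  [B → . Y] has the dot before Y: add [Y → . Y B], [Y → . ,]
No further items can be added.

CLOSURE = { [B → . , Y b], [B → . B e ,], [B → . Y], [Y → . ,], [Y → . Y B], [Y → Y . B] }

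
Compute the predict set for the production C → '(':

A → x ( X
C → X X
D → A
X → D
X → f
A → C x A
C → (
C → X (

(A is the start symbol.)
{ '(' }

PREDICT(C → '(') = (FIRST(RHS) \ {ε}) ∪ (FOLLOW(C) if ε ∈ FIRST(RHS), i.e. RHS ⇒* ε)
FIRST('(') = { '(' }
ε ∉ FIRST('('), so FOLLOW(C) is not added.
PREDICT(C → '(') = { '(' }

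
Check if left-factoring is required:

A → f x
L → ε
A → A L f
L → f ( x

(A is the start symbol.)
No, left-factoring is not needed

Left-factoring is needed when two productions for the same non-terminal
share a common prefix on the right-hand side.

Productions for A:
  A → f x
  A → A L f
Productions for L:
  L → ε
  L → f ( x

No common prefixes found.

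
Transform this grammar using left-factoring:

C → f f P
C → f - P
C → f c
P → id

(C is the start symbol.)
C → f C'
C' → f P
C' → - P
C' → c
P → id

Left-factoring transforms A → αβ₁ | αβ₂ into A → αA' and A' → β₁ | β₂
(α is the longest common prefix among the alternatives). Repeat until
no nonterminal has two alternatives with a common prefix.

Round 1: C has alternatives sharing prefix 'f'. Introduce C': C → f C'
  Add: C' → f P
  Add: C' → - P
  Add: C' → c

No remaining common prefixes — done.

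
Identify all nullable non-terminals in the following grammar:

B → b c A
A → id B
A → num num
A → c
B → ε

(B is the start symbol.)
A non-terminal is nullable if it can derive ε (the empty string): either it has an ε-production, or it has a production whose right-hand side consists entirely of nullable non-terminals.

ε-productions: B → ε
So B is immediately nullable.
No further non-terminal can be added: every production for the remaining non-terminals contains a terminal or a non-nullable non-terminal.
Nullable = { 'B' }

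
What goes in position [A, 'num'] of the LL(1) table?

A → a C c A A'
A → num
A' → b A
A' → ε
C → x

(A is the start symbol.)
To find M[A, 'num'], we find productions for A where 'num' is in the predict set (PREDICT(N → α) = (FIRST(α) \ {ε}) ∪ (FOLLOW(N) if α ⇒* ε)).

A → a C c A A': PREDICT = { 'a' }
A → num: PREDICT = { 'num' }
  'num' is in predict set, so this production goes in M[A, 'num']

M[A, 'num'] = A → num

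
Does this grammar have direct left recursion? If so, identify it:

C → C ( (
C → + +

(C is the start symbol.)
Direct left recursion occurs when N → N α for some non-terminal N (the right-hand side begins with the left-hand side itself).

C → C ( (: LEFT RECURSIVE (starts with C)
C → + +: starts with '+'

The grammar has direct left recursion on: C.

Answer: Yes, C is left-recursive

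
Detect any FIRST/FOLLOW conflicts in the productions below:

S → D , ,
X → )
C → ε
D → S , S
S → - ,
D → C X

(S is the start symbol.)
No FIRST/FOLLOW conflicts.

Nullable non-terminals: C.
C has a nullable alternative but only one production, so nothing to check.

D, S, X have no nullable alternative, so no FIRST/FOLLOW check is needed there.

No FIRST/FOLLOW conflicts found.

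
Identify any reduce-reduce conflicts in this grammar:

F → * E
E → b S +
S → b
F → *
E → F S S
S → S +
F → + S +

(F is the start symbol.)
Yes — I6: [F → + S + .] vs [S → S + .]; I11: [E → b S + .] vs [S → S + .]

Augment with F' → F and build the canonical LR(0) collection (I0 = CLOSURE({[F' → . F]}), then GOTO on every symbol after a dot until no new states appear). It has 15 states:
  I0: { [F → . * E], [F → . *], [F → . + S +], [F' → . F] }  — shift
  I1: { [E → . F S S], [E → . b S +], [F → * . E], [F → * .], [F → . * E], [F → . *], [F → . + S +] }  — shift, reduce
  I2: { [F → + . S +], [S → . S +], [S → . b] }  — shift
  I3: { [F' → F .] }  — accept
  I4: { [F → + S . +], [S → S . +] }  — shift
  I5: { [S → b .] }  — reduce
  I6: { [F → + S + .], [S → S + .] }  — 2 reduces
  I7: { [F → * E .] }  — reduce
  I8: { [E → F . S S], [S → . S +], [S → . b] }  — shift
  I9: { [E → b . S +], [S → . S +], [S → . b] }  — shift
  I10: { [E → b S . +], [S → S . +] }  — shift
  I11: { [E → b S + .], [S → S + .] }  — 2 reduces
  I12: { [E → F S . S], [S → . S +], [S → . b], [S → S . +] }  — shift
  I13: { [S → S + .] }  — reduce
  I14: { [E → F S S .], [S → S . +] }  — shift, reduce

I6 contains complete items [F → + S + .], [S → S + .] — reduce-reduce conflict.
I11 contains complete items [E → b S + .], [S → S + .] — reduce-reduce conflict.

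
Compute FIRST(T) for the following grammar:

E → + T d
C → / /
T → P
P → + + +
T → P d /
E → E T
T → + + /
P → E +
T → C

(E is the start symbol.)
FIRST sets of the other non-terminals involved (by the same procedure, iterated to a fixed point):
  FIRST(P) = { '+' }
  FIRST(C) = { '/' }

From T → P:
  - P is a non-terminal: add FIRST(P) \ {ε} = { '+' }
    P is not nullable, so stop
From T → P d /:
  - P is a non-terminal: add FIRST(P) \ {ε} = { '+' }
    P is not nullable, so stop
From T → + + /:
  - '+' is a terminal: add '+' and stop
From T → C:
  - C is a non-terminal: add FIRST(C) \ {ε} = { '/' }
    C is not nullable, so stop

Collecting: FIRST(T) = { '+', '/' }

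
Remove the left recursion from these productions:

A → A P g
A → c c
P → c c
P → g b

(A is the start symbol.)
A → c c A'
A' → P g A'
A' → ε
P → c c
P → g b

A is directly left-recursive. The standard transformation for
  A → A α₁ | ... | A α_m | β₁ | ... | β_n
is
  A  → β₁ A' | ... | β_n A'
  A' → α₁ A' | ... | α_m A' | ε

A → c c becomes A → c c A'
A → A P g becomes A' → P g A'
Add A' → ε

Productions for other non-terminals are unchanged:
  P → c c
  P → g b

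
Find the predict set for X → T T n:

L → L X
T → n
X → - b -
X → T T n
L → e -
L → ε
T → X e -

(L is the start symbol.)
PREDICT(X → T T n) = (FIRST(RHS) \ {ε}) ∪ (FOLLOW(X) if ε ∈ FIRST(RHS), i.e. RHS ⇒* ε)
FIRST(T) = { '-', 'n' }
FIRST(T T n) = { '-', 'n' }
ε ∉ FIRST(T T n), so FOLLOW(X) is not added.
PREDICT(X → T T n) = { '-', 'n' }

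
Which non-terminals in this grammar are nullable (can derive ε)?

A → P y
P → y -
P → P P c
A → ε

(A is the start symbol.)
{ 'A' }

A non-terminal is nullable if it can derive ε (the empty string): either it has an ε-production, or it has a production whose right-hand side consists entirely of nullable non-terminals.

ε-productions: A → ε
So A is immediately nullable.
No further non-terminal can be added: every production for the remaining non-terminals contains a terminal or a non-nullable non-terminal.
Nullable = { 'A' }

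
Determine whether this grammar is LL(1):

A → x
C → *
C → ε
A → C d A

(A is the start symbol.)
Yes, the grammar is LL(1).

A grammar is LL(1) if for each non-terminal N with multiple productions, the predict sets of those productions are pairwise disjoint, where PREDICT(N → α) = (FIRST(α) \ {ε}) ∪ (FOLLOW(N) if α ⇒* ε).

Relevant sets:
  FIRST(C) = { '*', ε }
  FOLLOW(C) = { 'd' }

For A:
  PREDICT(A → x) = { 'x' }
  PREDICT(A → C d A) = { '*', 'd' }
For C:
  PREDICT(C → '*') = { '*' }
  PREDICT(C → ε) = { 'd' }

All predict sets are disjoint. The grammar IS LL(1).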